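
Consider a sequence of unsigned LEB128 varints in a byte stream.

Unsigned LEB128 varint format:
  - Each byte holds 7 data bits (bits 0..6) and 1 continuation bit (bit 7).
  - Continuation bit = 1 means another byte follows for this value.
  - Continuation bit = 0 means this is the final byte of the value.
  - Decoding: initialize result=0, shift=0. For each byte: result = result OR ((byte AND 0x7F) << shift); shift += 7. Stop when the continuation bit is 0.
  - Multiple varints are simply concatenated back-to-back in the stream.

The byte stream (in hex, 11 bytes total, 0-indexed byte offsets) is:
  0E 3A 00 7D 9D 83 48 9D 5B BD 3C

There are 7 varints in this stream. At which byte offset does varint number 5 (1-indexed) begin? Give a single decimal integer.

Answer: 4

Derivation:
  byte[0]=0x0E cont=0 payload=0x0E=14: acc |= 14<<0 -> acc=14 shift=7 [end]
Varint 1: bytes[0:1] = 0E -> value 14 (1 byte(s))
  byte[1]=0x3A cont=0 payload=0x3A=58: acc |= 58<<0 -> acc=58 shift=7 [end]
Varint 2: bytes[1:2] = 3A -> value 58 (1 byte(s))
  byte[2]=0x00 cont=0 payload=0x00=0: acc |= 0<<0 -> acc=0 shift=7 [end]
Varint 3: bytes[2:3] = 00 -> value 0 (1 byte(s))
  byte[3]=0x7D cont=0 payload=0x7D=125: acc |= 125<<0 -> acc=125 shift=7 [end]
Varint 4: bytes[3:4] = 7D -> value 125 (1 byte(s))
  byte[4]=0x9D cont=1 payload=0x1D=29: acc |= 29<<0 -> acc=29 shift=7
  byte[5]=0x83 cont=1 payload=0x03=3: acc |= 3<<7 -> acc=413 shift=14
  byte[6]=0x48 cont=0 payload=0x48=72: acc |= 72<<14 -> acc=1180061 shift=21 [end]
Varint 5: bytes[4:7] = 9D 83 48 -> value 1180061 (3 byte(s))
  byte[7]=0x9D cont=1 payload=0x1D=29: acc |= 29<<0 -> acc=29 shift=7
  byte[8]=0x5B cont=0 payload=0x5B=91: acc |= 91<<7 -> acc=11677 shift=14 [end]
Varint 6: bytes[7:9] = 9D 5B -> value 11677 (2 byte(s))
  byte[9]=0xBD cont=1 payload=0x3D=61: acc |= 61<<0 -> acc=61 shift=7
  byte[10]=0x3C cont=0 payload=0x3C=60: acc |= 60<<7 -> acc=7741 shift=14 [end]
Varint 7: bytes[9:11] = BD 3C -> value 7741 (2 byte(s))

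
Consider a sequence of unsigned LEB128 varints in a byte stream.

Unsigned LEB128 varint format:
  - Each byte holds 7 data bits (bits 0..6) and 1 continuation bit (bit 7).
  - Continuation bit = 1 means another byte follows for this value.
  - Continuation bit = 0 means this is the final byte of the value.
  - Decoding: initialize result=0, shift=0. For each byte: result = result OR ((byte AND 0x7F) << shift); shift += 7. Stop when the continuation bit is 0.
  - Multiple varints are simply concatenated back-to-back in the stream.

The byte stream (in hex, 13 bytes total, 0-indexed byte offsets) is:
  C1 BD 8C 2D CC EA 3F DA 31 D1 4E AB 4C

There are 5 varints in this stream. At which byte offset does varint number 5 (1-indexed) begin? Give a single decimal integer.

Answer: 11

Derivation:
  byte[0]=0xC1 cont=1 payload=0x41=65: acc |= 65<<0 -> acc=65 shift=7
  byte[1]=0xBD cont=1 payload=0x3D=61: acc |= 61<<7 -> acc=7873 shift=14
  byte[2]=0x8C cont=1 payload=0x0C=12: acc |= 12<<14 -> acc=204481 shift=21
  byte[3]=0x2D cont=0 payload=0x2D=45: acc |= 45<<21 -> acc=94576321 shift=28 [end]
Varint 1: bytes[0:4] = C1 BD 8C 2D -> value 94576321 (4 byte(s))
  byte[4]=0xCC cont=1 payload=0x4C=76: acc |= 76<<0 -> acc=76 shift=7
  byte[5]=0xEA cont=1 payload=0x6A=106: acc |= 106<<7 -> acc=13644 shift=14
  byte[6]=0x3F cont=0 payload=0x3F=63: acc |= 63<<14 -> acc=1045836 shift=21 [end]
Varint 2: bytes[4:7] = CC EA 3F -> value 1045836 (3 byte(s))
  byte[7]=0xDA cont=1 payload=0x5A=90: acc |= 90<<0 -> acc=90 shift=7
  byte[8]=0x31 cont=0 payload=0x31=49: acc |= 49<<7 -> acc=6362 shift=14 [end]
Varint 3: bytes[7:9] = DA 31 -> value 6362 (2 byte(s))
  byte[9]=0xD1 cont=1 payload=0x51=81: acc |= 81<<0 -> acc=81 shift=7
  byte[10]=0x4E cont=0 payload=0x4E=78: acc |= 78<<7 -> acc=10065 shift=14 [end]
Varint 4: bytes[9:11] = D1 4E -> value 10065 (2 byte(s))
  byte[11]=0xAB cont=1 payload=0x2B=43: acc |= 43<<0 -> acc=43 shift=7
  byte[12]=0x4C cont=0 payload=0x4C=76: acc |= 76<<7 -> acc=9771 shift=14 [end]
Varint 5: bytes[11:13] = AB 4C -> value 9771 (2 byte(s))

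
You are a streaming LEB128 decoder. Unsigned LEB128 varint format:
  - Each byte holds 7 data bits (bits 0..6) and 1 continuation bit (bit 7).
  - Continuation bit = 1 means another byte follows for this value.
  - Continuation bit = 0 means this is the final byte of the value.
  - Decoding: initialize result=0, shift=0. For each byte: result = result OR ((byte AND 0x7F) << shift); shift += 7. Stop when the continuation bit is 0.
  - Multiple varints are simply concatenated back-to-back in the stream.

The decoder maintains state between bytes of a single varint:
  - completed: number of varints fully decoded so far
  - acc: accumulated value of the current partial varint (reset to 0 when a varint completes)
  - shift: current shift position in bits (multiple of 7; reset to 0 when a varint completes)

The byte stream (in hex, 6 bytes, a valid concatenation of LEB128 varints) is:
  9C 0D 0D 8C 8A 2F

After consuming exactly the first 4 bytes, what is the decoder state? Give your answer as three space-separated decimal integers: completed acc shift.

Answer: 2 12 7

Derivation:
byte[0]=0x9C cont=1 payload=0x1C: acc |= 28<<0 -> completed=0 acc=28 shift=7
byte[1]=0x0D cont=0 payload=0x0D: varint #1 complete (value=1692); reset -> completed=1 acc=0 shift=0
byte[2]=0x0D cont=0 payload=0x0D: varint #2 complete (value=13); reset -> completed=2 acc=0 shift=0
byte[3]=0x8C cont=1 payload=0x0C: acc |= 12<<0 -> completed=2 acc=12 shift=7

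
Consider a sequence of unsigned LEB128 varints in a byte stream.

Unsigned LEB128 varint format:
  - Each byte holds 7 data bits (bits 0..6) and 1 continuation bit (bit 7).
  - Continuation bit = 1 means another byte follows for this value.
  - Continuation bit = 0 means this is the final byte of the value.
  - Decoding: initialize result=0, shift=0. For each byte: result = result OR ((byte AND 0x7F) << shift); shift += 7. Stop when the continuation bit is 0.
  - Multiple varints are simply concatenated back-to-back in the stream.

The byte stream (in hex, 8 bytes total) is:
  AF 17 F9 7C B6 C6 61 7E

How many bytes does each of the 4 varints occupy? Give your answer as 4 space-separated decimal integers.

Answer: 2 2 3 1

Derivation:
  byte[0]=0xAF cont=1 payload=0x2F=47: acc |= 47<<0 -> acc=47 shift=7
  byte[1]=0x17 cont=0 payload=0x17=23: acc |= 23<<7 -> acc=2991 shift=14 [end]
Varint 1: bytes[0:2] = AF 17 -> value 2991 (2 byte(s))
  byte[2]=0xF9 cont=1 payload=0x79=121: acc |= 121<<0 -> acc=121 shift=7
  byte[3]=0x7C cont=0 payload=0x7C=124: acc |= 124<<7 -> acc=15993 shift=14 [end]
Varint 2: bytes[2:4] = F9 7C -> value 15993 (2 byte(s))
  byte[4]=0xB6 cont=1 payload=0x36=54: acc |= 54<<0 -> acc=54 shift=7
  byte[5]=0xC6 cont=1 payload=0x46=70: acc |= 70<<7 -> acc=9014 shift=14
  byte[6]=0x61 cont=0 payload=0x61=97: acc |= 97<<14 -> acc=1598262 shift=21 [end]
Varint 3: bytes[4:7] = B6 C6 61 -> value 1598262 (3 byte(s))
  byte[7]=0x7E cont=0 payload=0x7E=126: acc |= 126<<0 -> acc=126 shift=7 [end]
Varint 4: bytes[7:8] = 7E -> value 126 (1 byte(s))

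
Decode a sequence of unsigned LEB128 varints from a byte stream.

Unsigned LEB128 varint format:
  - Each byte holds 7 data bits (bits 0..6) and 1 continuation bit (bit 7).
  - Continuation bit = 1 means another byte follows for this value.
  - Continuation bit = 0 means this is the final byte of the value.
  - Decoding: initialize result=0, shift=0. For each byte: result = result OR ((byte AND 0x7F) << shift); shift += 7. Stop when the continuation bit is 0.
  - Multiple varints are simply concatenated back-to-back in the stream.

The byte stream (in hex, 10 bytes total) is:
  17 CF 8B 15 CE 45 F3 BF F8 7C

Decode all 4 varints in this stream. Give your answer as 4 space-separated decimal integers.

Answer: 23 345551 8910 262021107

Derivation:
  byte[0]=0x17 cont=0 payload=0x17=23: acc |= 23<<0 -> acc=23 shift=7 [end]
Varint 1: bytes[0:1] = 17 -> value 23 (1 byte(s))
  byte[1]=0xCF cont=1 payload=0x4F=79: acc |= 79<<0 -> acc=79 shift=7
  byte[2]=0x8B cont=1 payload=0x0B=11: acc |= 11<<7 -> acc=1487 shift=14
  byte[3]=0x15 cont=0 payload=0x15=21: acc |= 21<<14 -> acc=345551 shift=21 [end]
Varint 2: bytes[1:4] = CF 8B 15 -> value 345551 (3 byte(s))
  byte[4]=0xCE cont=1 payload=0x4E=78: acc |= 78<<0 -> acc=78 shift=7
  byte[5]=0x45 cont=0 payload=0x45=69: acc |= 69<<7 -> acc=8910 shift=14 [end]
Varint 3: bytes[4:6] = CE 45 -> value 8910 (2 byte(s))
  byte[6]=0xF3 cont=1 payload=0x73=115: acc |= 115<<0 -> acc=115 shift=7
  byte[7]=0xBF cont=1 payload=0x3F=63: acc |= 63<<7 -> acc=8179 shift=14
  byte[8]=0xF8 cont=1 payload=0x78=120: acc |= 120<<14 -> acc=1974259 shift=21
  byte[9]=0x7C cont=0 payload=0x7C=124: acc |= 124<<21 -> acc=262021107 shift=28 [end]
Varint 4: bytes[6:10] = F3 BF F8 7C -> value 262021107 (4 byte(s))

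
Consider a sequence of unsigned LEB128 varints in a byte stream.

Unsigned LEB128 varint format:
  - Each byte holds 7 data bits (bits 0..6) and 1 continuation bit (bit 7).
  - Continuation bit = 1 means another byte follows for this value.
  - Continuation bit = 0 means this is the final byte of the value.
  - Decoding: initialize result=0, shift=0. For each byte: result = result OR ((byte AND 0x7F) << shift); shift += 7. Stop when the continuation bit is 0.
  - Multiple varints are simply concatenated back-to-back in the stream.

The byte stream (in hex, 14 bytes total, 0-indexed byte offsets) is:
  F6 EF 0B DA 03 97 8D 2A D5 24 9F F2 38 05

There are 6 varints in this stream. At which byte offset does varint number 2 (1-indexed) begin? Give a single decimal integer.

Answer: 3

Derivation:
  byte[0]=0xF6 cont=1 payload=0x76=118: acc |= 118<<0 -> acc=118 shift=7
  byte[1]=0xEF cont=1 payload=0x6F=111: acc |= 111<<7 -> acc=14326 shift=14
  byte[2]=0x0B cont=0 payload=0x0B=11: acc |= 11<<14 -> acc=194550 shift=21 [end]
Varint 1: bytes[0:3] = F6 EF 0B -> value 194550 (3 byte(s))
  byte[3]=0xDA cont=1 payload=0x5A=90: acc |= 90<<0 -> acc=90 shift=7
  byte[4]=0x03 cont=0 payload=0x03=3: acc |= 3<<7 -> acc=474 shift=14 [end]
Varint 2: bytes[3:5] = DA 03 -> value 474 (2 byte(s))
  byte[5]=0x97 cont=1 payload=0x17=23: acc |= 23<<0 -> acc=23 shift=7
  byte[6]=0x8D cont=1 payload=0x0D=13: acc |= 13<<7 -> acc=1687 shift=14
  byte[7]=0x2A cont=0 payload=0x2A=42: acc |= 42<<14 -> acc=689815 shift=21 [end]
Varint 3: bytes[5:8] = 97 8D 2A -> value 689815 (3 byte(s))
  byte[8]=0xD5 cont=1 payload=0x55=85: acc |= 85<<0 -> acc=85 shift=7
  byte[9]=0x24 cont=0 payload=0x24=36: acc |= 36<<7 -> acc=4693 shift=14 [end]
Varint 4: bytes[8:10] = D5 24 -> value 4693 (2 byte(s))
  byte[10]=0x9F cont=1 payload=0x1F=31: acc |= 31<<0 -> acc=31 shift=7
  byte[11]=0xF2 cont=1 payload=0x72=114: acc |= 114<<7 -> acc=14623 shift=14
  byte[12]=0x38 cont=0 payload=0x38=56: acc |= 56<<14 -> acc=932127 shift=21 [end]
Varint 5: bytes[10:13] = 9F F2 38 -> value 932127 (3 byte(s))
  byte[13]=0x05 cont=0 payload=0x05=5: acc |= 5<<0 -> acc=5 shift=7 [end]
Varint 6: bytes[13:14] = 05 -> value 5 (1 byte(s))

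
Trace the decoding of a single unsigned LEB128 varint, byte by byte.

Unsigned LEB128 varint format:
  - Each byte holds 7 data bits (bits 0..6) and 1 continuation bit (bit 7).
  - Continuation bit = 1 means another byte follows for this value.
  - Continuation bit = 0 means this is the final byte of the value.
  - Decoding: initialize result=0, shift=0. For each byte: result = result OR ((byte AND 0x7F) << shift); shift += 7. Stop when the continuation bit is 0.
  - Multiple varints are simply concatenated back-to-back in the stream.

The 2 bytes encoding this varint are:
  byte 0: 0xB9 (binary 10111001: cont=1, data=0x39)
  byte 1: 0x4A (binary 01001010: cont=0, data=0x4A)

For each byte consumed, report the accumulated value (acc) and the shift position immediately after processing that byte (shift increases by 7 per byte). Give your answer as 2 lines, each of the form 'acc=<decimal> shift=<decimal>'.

Answer: acc=57 shift=7
acc=9529 shift=14

Derivation:
byte 0=0xB9: payload=0x39=57, contrib = 57<<0 = 57; acc -> 57, shift -> 7
byte 1=0x4A: payload=0x4A=74, contrib = 74<<7 = 9472; acc -> 9529, shift -> 14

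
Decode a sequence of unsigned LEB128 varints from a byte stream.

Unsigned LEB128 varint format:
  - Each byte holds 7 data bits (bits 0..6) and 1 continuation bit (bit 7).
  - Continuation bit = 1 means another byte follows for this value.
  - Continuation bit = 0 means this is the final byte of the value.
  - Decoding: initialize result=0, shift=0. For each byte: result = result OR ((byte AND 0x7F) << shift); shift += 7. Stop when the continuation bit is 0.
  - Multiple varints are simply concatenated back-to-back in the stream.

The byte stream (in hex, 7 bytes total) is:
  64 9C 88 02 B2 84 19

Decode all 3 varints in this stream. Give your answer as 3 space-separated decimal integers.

  byte[0]=0x64 cont=0 payload=0x64=100: acc |= 100<<0 -> acc=100 shift=7 [end]
Varint 1: bytes[0:1] = 64 -> value 100 (1 byte(s))
  byte[1]=0x9C cont=1 payload=0x1C=28: acc |= 28<<0 -> acc=28 shift=7
  byte[2]=0x88 cont=1 payload=0x08=8: acc |= 8<<7 -> acc=1052 shift=14
  byte[3]=0x02 cont=0 payload=0x02=2: acc |= 2<<14 -> acc=33820 shift=21 [end]
Varint 2: bytes[1:4] = 9C 88 02 -> value 33820 (3 byte(s))
  byte[4]=0xB2 cont=1 payload=0x32=50: acc |= 50<<0 -> acc=50 shift=7
  byte[5]=0x84 cont=1 payload=0x04=4: acc |= 4<<7 -> acc=562 shift=14
  byte[6]=0x19 cont=0 payload=0x19=25: acc |= 25<<14 -> acc=410162 shift=21 [end]
Varint 3: bytes[4:7] = B2 84 19 -> value 410162 (3 byte(s))

Answer: 100 33820 410162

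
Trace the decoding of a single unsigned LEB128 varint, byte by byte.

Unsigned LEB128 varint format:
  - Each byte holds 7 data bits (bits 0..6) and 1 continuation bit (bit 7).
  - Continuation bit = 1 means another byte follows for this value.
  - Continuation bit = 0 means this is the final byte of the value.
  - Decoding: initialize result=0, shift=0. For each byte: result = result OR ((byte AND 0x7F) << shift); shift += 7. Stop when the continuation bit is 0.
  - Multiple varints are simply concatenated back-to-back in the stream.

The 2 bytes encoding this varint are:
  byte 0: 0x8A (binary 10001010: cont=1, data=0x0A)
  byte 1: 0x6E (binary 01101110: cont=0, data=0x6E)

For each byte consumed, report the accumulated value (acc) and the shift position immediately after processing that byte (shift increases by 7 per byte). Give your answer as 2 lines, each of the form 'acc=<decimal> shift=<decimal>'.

byte 0=0x8A: payload=0x0A=10, contrib = 10<<0 = 10; acc -> 10, shift -> 7
byte 1=0x6E: payload=0x6E=110, contrib = 110<<7 = 14080; acc -> 14090, shift -> 14

Answer: acc=10 shift=7
acc=14090 shift=14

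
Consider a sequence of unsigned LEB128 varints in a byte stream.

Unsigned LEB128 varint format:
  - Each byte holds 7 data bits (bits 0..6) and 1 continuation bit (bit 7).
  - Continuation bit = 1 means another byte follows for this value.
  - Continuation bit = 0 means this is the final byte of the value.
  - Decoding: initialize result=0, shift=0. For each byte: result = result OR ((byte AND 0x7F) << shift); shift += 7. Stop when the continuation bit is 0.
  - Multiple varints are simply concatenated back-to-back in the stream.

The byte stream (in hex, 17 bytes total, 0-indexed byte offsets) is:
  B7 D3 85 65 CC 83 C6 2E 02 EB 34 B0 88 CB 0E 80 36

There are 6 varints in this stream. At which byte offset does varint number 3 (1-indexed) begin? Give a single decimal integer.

Answer: 8

Derivation:
  byte[0]=0xB7 cont=1 payload=0x37=55: acc |= 55<<0 -> acc=55 shift=7
  byte[1]=0xD3 cont=1 payload=0x53=83: acc |= 83<<7 -> acc=10679 shift=14
  byte[2]=0x85 cont=1 payload=0x05=5: acc |= 5<<14 -> acc=92599 shift=21
  byte[3]=0x65 cont=0 payload=0x65=101: acc |= 101<<21 -> acc=211904951 shift=28 [end]
Varint 1: bytes[0:4] = B7 D3 85 65 -> value 211904951 (4 byte(s))
  byte[4]=0xCC cont=1 payload=0x4C=76: acc |= 76<<0 -> acc=76 shift=7
  byte[5]=0x83 cont=1 payload=0x03=3: acc |= 3<<7 -> acc=460 shift=14
  byte[6]=0xC6 cont=1 payload=0x46=70: acc |= 70<<14 -> acc=1147340 shift=21
  byte[7]=0x2E cont=0 payload=0x2E=46: acc |= 46<<21 -> acc=97616332 shift=28 [end]
Varint 2: bytes[4:8] = CC 83 C6 2E -> value 97616332 (4 byte(s))
  byte[8]=0x02 cont=0 payload=0x02=2: acc |= 2<<0 -> acc=2 shift=7 [end]
Varint 3: bytes[8:9] = 02 -> value 2 (1 byte(s))
  byte[9]=0xEB cont=1 payload=0x6B=107: acc |= 107<<0 -> acc=107 shift=7
  byte[10]=0x34 cont=0 payload=0x34=52: acc |= 52<<7 -> acc=6763 shift=14 [end]
Varint 4: bytes[9:11] = EB 34 -> value 6763 (2 byte(s))
  byte[11]=0xB0 cont=1 payload=0x30=48: acc |= 48<<0 -> acc=48 shift=7
  byte[12]=0x88 cont=1 payload=0x08=8: acc |= 8<<7 -> acc=1072 shift=14
  byte[13]=0xCB cont=1 payload=0x4B=75: acc |= 75<<14 -> acc=1229872 shift=21
  byte[14]=0x0E cont=0 payload=0x0E=14: acc |= 14<<21 -> acc=30590000 shift=28 [end]
Varint 5: bytes[11:15] = B0 88 CB 0E -> value 30590000 (4 byte(s))
  byte[15]=0x80 cont=1 payload=0x00=0: acc |= 0<<0 -> acc=0 shift=7
  byte[16]=0x36 cont=0 payload=0x36=54: acc |= 54<<7 -> acc=6912 shift=14 [end]
Varint 6: bytes[15:17] = 80 36 -> value 6912 (2 byte(s))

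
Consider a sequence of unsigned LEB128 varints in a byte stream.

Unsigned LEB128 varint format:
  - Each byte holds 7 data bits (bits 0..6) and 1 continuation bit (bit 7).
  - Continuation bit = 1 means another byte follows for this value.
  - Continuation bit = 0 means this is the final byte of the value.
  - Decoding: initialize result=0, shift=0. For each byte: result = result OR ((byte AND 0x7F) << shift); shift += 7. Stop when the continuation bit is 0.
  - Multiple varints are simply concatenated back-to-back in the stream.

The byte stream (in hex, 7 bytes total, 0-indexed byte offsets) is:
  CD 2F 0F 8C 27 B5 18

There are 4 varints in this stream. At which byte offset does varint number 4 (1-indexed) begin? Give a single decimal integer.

  byte[0]=0xCD cont=1 payload=0x4D=77: acc |= 77<<0 -> acc=77 shift=7
  byte[1]=0x2F cont=0 payload=0x2F=47: acc |= 47<<7 -> acc=6093 shift=14 [end]
Varint 1: bytes[0:2] = CD 2F -> value 6093 (2 byte(s))
  byte[2]=0x0F cont=0 payload=0x0F=15: acc |= 15<<0 -> acc=15 shift=7 [end]
Varint 2: bytes[2:3] = 0F -> value 15 (1 byte(s))
  byte[3]=0x8C cont=1 payload=0x0C=12: acc |= 12<<0 -> acc=12 shift=7
  byte[4]=0x27 cont=0 payload=0x27=39: acc |= 39<<7 -> acc=5004 shift=14 [end]
Varint 3: bytes[3:5] = 8C 27 -> value 5004 (2 byte(s))
  byte[5]=0xB5 cont=1 payload=0x35=53: acc |= 53<<0 -> acc=53 shift=7
  byte[6]=0x18 cont=0 payload=0x18=24: acc |= 24<<7 -> acc=3125 shift=14 [end]
Varint 4: bytes[5:7] = B5 18 -> value 3125 (2 byte(s))

Answer: 5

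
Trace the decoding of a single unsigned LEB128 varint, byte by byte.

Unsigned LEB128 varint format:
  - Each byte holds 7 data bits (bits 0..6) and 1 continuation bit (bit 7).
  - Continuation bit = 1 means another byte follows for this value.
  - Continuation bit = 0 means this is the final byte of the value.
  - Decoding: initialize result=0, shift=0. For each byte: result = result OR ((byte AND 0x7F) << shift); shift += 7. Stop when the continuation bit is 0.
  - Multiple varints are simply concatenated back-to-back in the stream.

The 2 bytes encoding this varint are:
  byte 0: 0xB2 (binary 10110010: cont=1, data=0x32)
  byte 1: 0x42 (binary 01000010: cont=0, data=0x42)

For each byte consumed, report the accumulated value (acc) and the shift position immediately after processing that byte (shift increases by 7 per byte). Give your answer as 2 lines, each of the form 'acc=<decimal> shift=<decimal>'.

Answer: acc=50 shift=7
acc=8498 shift=14

Derivation:
byte 0=0xB2: payload=0x32=50, contrib = 50<<0 = 50; acc -> 50, shift -> 7
byte 1=0x42: payload=0x42=66, contrib = 66<<7 = 8448; acc -> 8498, shift -> 14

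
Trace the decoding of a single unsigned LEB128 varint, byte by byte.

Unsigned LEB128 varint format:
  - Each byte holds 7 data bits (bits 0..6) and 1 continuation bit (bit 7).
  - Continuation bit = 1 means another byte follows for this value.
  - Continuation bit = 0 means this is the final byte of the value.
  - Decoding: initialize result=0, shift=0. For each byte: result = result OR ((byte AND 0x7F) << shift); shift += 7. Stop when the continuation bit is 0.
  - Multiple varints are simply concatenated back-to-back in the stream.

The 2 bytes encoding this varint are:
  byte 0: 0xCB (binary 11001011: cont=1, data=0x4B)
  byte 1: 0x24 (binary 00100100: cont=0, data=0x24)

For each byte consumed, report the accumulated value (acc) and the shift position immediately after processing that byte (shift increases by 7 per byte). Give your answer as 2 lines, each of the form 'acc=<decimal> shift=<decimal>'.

Answer: acc=75 shift=7
acc=4683 shift=14

Derivation:
byte 0=0xCB: payload=0x4B=75, contrib = 75<<0 = 75; acc -> 75, shift -> 7
byte 1=0x24: payload=0x24=36, contrib = 36<<7 = 4608; acc -> 4683, shift -> 14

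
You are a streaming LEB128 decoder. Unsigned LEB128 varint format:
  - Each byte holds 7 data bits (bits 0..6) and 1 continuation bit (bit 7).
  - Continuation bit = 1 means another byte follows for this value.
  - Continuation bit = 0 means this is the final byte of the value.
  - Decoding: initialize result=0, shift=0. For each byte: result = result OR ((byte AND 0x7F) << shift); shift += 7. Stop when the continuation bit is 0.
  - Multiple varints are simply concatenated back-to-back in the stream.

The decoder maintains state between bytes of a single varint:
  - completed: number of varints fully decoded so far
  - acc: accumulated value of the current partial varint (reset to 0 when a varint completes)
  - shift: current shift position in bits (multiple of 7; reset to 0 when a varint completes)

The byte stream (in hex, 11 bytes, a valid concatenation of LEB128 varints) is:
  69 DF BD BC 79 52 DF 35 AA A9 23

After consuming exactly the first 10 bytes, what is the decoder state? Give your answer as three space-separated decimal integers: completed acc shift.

byte[0]=0x69 cont=0 payload=0x69: varint #1 complete (value=105); reset -> completed=1 acc=0 shift=0
byte[1]=0xDF cont=1 payload=0x5F: acc |= 95<<0 -> completed=1 acc=95 shift=7
byte[2]=0xBD cont=1 payload=0x3D: acc |= 61<<7 -> completed=1 acc=7903 shift=14
byte[3]=0xBC cont=1 payload=0x3C: acc |= 60<<14 -> completed=1 acc=990943 shift=21
byte[4]=0x79 cont=0 payload=0x79: varint #2 complete (value=254746335); reset -> completed=2 acc=0 shift=0
byte[5]=0x52 cont=0 payload=0x52: varint #3 complete (value=82); reset -> completed=3 acc=0 shift=0
byte[6]=0xDF cont=1 payload=0x5F: acc |= 95<<0 -> completed=3 acc=95 shift=7
byte[7]=0x35 cont=0 payload=0x35: varint #4 complete (value=6879); reset -> completed=4 acc=0 shift=0
byte[8]=0xAA cont=1 payload=0x2A: acc |= 42<<0 -> completed=4 acc=42 shift=7
byte[9]=0xA9 cont=1 payload=0x29: acc |= 41<<7 -> completed=4 acc=5290 shift=14

Answer: 4 5290 14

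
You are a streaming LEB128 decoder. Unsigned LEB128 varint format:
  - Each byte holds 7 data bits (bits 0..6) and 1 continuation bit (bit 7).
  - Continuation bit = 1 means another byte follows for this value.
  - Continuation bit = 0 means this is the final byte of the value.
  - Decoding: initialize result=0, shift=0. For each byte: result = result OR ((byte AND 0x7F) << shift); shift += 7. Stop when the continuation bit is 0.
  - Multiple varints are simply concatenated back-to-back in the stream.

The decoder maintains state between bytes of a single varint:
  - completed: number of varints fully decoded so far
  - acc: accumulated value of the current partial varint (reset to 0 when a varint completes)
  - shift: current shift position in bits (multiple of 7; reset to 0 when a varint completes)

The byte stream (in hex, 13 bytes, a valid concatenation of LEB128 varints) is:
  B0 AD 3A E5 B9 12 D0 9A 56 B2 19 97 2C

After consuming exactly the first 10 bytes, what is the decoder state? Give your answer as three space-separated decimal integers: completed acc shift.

Answer: 3 50 7

Derivation:
byte[0]=0xB0 cont=1 payload=0x30: acc |= 48<<0 -> completed=0 acc=48 shift=7
byte[1]=0xAD cont=1 payload=0x2D: acc |= 45<<7 -> completed=0 acc=5808 shift=14
byte[2]=0x3A cont=0 payload=0x3A: varint #1 complete (value=956080); reset -> completed=1 acc=0 shift=0
byte[3]=0xE5 cont=1 payload=0x65: acc |= 101<<0 -> completed=1 acc=101 shift=7
byte[4]=0xB9 cont=1 payload=0x39: acc |= 57<<7 -> completed=1 acc=7397 shift=14
byte[5]=0x12 cont=0 payload=0x12: varint #2 complete (value=302309); reset -> completed=2 acc=0 shift=0
byte[6]=0xD0 cont=1 payload=0x50: acc |= 80<<0 -> completed=2 acc=80 shift=7
byte[7]=0x9A cont=1 payload=0x1A: acc |= 26<<7 -> completed=2 acc=3408 shift=14
byte[8]=0x56 cont=0 payload=0x56: varint #3 complete (value=1412432); reset -> completed=3 acc=0 shift=0
byte[9]=0xB2 cont=1 payload=0x32: acc |= 50<<0 -> completed=3 acc=50 shift=7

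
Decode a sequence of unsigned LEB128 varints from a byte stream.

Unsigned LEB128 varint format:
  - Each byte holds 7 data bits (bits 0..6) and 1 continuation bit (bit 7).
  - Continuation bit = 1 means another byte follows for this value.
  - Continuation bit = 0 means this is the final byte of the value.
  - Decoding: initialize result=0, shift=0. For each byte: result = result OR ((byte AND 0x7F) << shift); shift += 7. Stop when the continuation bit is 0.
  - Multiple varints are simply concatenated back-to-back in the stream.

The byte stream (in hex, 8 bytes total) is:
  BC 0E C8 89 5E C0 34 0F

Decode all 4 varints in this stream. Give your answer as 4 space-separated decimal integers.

  byte[0]=0xBC cont=1 payload=0x3C=60: acc |= 60<<0 -> acc=60 shift=7
  byte[1]=0x0E cont=0 payload=0x0E=14: acc |= 14<<7 -> acc=1852 shift=14 [end]
Varint 1: bytes[0:2] = BC 0E -> value 1852 (2 byte(s))
  byte[2]=0xC8 cont=1 payload=0x48=72: acc |= 72<<0 -> acc=72 shift=7
  byte[3]=0x89 cont=1 payload=0x09=9: acc |= 9<<7 -> acc=1224 shift=14
  byte[4]=0x5E cont=0 payload=0x5E=94: acc |= 94<<14 -> acc=1541320 shift=21 [end]
Varint 2: bytes[2:5] = C8 89 5E -> value 1541320 (3 byte(s))
  byte[5]=0xC0 cont=1 payload=0x40=64: acc |= 64<<0 -> acc=64 shift=7
  byte[6]=0x34 cont=0 payload=0x34=52: acc |= 52<<7 -> acc=6720 shift=14 [end]
Varint 3: bytes[5:7] = C0 34 -> value 6720 (2 byte(s))
  byte[7]=0x0F cont=0 payload=0x0F=15: acc |= 15<<0 -> acc=15 shift=7 [end]
Varint 4: bytes[7:8] = 0F -> value 15 (1 byte(s))

Answer: 1852 1541320 6720 15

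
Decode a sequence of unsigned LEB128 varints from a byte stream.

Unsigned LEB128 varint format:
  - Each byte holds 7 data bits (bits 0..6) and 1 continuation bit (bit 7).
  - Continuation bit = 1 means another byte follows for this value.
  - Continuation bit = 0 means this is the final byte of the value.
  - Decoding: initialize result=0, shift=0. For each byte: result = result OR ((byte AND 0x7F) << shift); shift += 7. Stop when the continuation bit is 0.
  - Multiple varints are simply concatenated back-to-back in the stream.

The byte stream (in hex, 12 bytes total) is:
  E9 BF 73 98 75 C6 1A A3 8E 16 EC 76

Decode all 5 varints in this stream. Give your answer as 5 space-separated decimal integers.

Answer: 1892329 15000 3398 362275 15212

Derivation:
  byte[0]=0xE9 cont=1 payload=0x69=105: acc |= 105<<0 -> acc=105 shift=7
  byte[1]=0xBF cont=1 payload=0x3F=63: acc |= 63<<7 -> acc=8169 shift=14
  byte[2]=0x73 cont=0 payload=0x73=115: acc |= 115<<14 -> acc=1892329 shift=21 [end]
Varint 1: bytes[0:3] = E9 BF 73 -> value 1892329 (3 byte(s))
  byte[3]=0x98 cont=1 payload=0x18=24: acc |= 24<<0 -> acc=24 shift=7
  byte[4]=0x75 cont=0 payload=0x75=117: acc |= 117<<7 -> acc=15000 shift=14 [end]
Varint 2: bytes[3:5] = 98 75 -> value 15000 (2 byte(s))
  byte[5]=0xC6 cont=1 payload=0x46=70: acc |= 70<<0 -> acc=70 shift=7
  byte[6]=0x1A cont=0 payload=0x1A=26: acc |= 26<<7 -> acc=3398 shift=14 [end]
Varint 3: bytes[5:7] = C6 1A -> value 3398 (2 byte(s))
  byte[7]=0xA3 cont=1 payload=0x23=35: acc |= 35<<0 -> acc=35 shift=7
  byte[8]=0x8E cont=1 payload=0x0E=14: acc |= 14<<7 -> acc=1827 shift=14
  byte[9]=0x16 cont=0 payload=0x16=22: acc |= 22<<14 -> acc=362275 shift=21 [end]
Varint 4: bytes[7:10] = A3 8E 16 -> value 362275 (3 byte(s))
  byte[10]=0xEC cont=1 payload=0x6C=108: acc |= 108<<0 -> acc=108 shift=7
  byte[11]=0x76 cont=0 payload=0x76=118: acc |= 118<<7 -> acc=15212 shift=14 [end]
Varint 5: bytes[10:12] = EC 76 -> value 15212 (2 byte(s))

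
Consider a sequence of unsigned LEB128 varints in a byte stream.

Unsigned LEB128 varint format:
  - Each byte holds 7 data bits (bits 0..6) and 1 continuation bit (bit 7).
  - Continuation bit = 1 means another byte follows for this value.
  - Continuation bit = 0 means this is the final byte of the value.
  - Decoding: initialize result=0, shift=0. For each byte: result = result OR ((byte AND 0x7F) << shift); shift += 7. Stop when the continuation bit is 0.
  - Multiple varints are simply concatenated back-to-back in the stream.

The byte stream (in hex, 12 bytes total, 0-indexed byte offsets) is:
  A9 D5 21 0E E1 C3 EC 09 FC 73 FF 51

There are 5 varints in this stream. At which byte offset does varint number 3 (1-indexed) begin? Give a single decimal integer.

  byte[0]=0xA9 cont=1 payload=0x29=41: acc |= 41<<0 -> acc=41 shift=7
  byte[1]=0xD5 cont=1 payload=0x55=85: acc |= 85<<7 -> acc=10921 shift=14
  byte[2]=0x21 cont=0 payload=0x21=33: acc |= 33<<14 -> acc=551593 shift=21 [end]
Varint 1: bytes[0:3] = A9 D5 21 -> value 551593 (3 byte(s))
  byte[3]=0x0E cont=0 payload=0x0E=14: acc |= 14<<0 -> acc=14 shift=7 [end]
Varint 2: bytes[3:4] = 0E -> value 14 (1 byte(s))
  byte[4]=0xE1 cont=1 payload=0x61=97: acc |= 97<<0 -> acc=97 shift=7
  byte[5]=0xC3 cont=1 payload=0x43=67: acc |= 67<<7 -> acc=8673 shift=14
  byte[6]=0xEC cont=1 payload=0x6C=108: acc |= 108<<14 -> acc=1778145 shift=21
  byte[7]=0x09 cont=0 payload=0x09=9: acc |= 9<<21 -> acc=20652513 shift=28 [end]
Varint 3: bytes[4:8] = E1 C3 EC 09 -> value 20652513 (4 byte(s))
  byte[8]=0xFC cont=1 payload=0x7C=124: acc |= 124<<0 -> acc=124 shift=7
  byte[9]=0x73 cont=0 payload=0x73=115: acc |= 115<<7 -> acc=14844 shift=14 [end]
Varint 4: bytes[8:10] = FC 73 -> value 14844 (2 byte(s))
  byte[10]=0xFF cont=1 payload=0x7F=127: acc |= 127<<0 -> acc=127 shift=7
  byte[11]=0x51 cont=0 payload=0x51=81: acc |= 81<<7 -> acc=10495 shift=14 [end]
Varint 5: bytes[10:12] = FF 51 -> value 10495 (2 byte(s))

Answer: 4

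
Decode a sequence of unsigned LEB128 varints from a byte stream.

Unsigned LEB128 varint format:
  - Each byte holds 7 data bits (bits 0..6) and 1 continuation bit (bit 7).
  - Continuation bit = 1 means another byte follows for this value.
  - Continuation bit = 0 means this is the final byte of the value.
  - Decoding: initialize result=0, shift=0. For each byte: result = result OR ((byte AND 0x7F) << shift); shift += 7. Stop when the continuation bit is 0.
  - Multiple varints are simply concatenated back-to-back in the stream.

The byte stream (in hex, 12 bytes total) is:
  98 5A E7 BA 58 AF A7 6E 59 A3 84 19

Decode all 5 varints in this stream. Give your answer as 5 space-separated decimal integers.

  byte[0]=0x98 cont=1 payload=0x18=24: acc |= 24<<0 -> acc=24 shift=7
  byte[1]=0x5A cont=0 payload=0x5A=90: acc |= 90<<7 -> acc=11544 shift=14 [end]
Varint 1: bytes[0:2] = 98 5A -> value 11544 (2 byte(s))
  byte[2]=0xE7 cont=1 payload=0x67=103: acc |= 103<<0 -> acc=103 shift=7
  byte[3]=0xBA cont=1 payload=0x3A=58: acc |= 58<<7 -> acc=7527 shift=14
  byte[4]=0x58 cont=0 payload=0x58=88: acc |= 88<<14 -> acc=1449319 shift=21 [end]
Varint 2: bytes[2:5] = E7 BA 58 -> value 1449319 (3 byte(s))
  byte[5]=0xAF cont=1 payload=0x2F=47: acc |= 47<<0 -> acc=47 shift=7
  byte[6]=0xA7 cont=1 payload=0x27=39: acc |= 39<<7 -> acc=5039 shift=14
  byte[7]=0x6E cont=0 payload=0x6E=110: acc |= 110<<14 -> acc=1807279 shift=21 [end]
Varint 3: bytes[5:8] = AF A7 6E -> value 1807279 (3 byte(s))
  byte[8]=0x59 cont=0 payload=0x59=89: acc |= 89<<0 -> acc=89 shift=7 [end]
Varint 4: bytes[8:9] = 59 -> value 89 (1 byte(s))
  byte[9]=0xA3 cont=1 payload=0x23=35: acc |= 35<<0 -> acc=35 shift=7
  byte[10]=0x84 cont=1 payload=0x04=4: acc |= 4<<7 -> acc=547 shift=14
  byte[11]=0x19 cont=0 payload=0x19=25: acc |= 25<<14 -> acc=410147 shift=21 [end]
Varint 5: bytes[9:12] = A3 84 19 -> value 410147 (3 byte(s))

Answer: 11544 1449319 1807279 89 410147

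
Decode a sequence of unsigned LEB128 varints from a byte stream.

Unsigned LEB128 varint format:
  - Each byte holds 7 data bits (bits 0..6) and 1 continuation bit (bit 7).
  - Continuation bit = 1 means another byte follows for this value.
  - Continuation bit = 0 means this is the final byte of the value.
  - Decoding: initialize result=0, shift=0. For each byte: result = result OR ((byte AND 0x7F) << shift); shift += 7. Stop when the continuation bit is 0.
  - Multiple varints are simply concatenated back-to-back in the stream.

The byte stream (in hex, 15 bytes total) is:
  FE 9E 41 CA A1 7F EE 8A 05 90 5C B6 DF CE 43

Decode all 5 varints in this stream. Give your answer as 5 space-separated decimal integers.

  byte[0]=0xFE cont=1 payload=0x7E=126: acc |= 126<<0 -> acc=126 shift=7
  byte[1]=0x9E cont=1 payload=0x1E=30: acc |= 30<<7 -> acc=3966 shift=14
  byte[2]=0x41 cont=0 payload=0x41=65: acc |= 65<<14 -> acc=1068926 shift=21 [end]
Varint 1: bytes[0:3] = FE 9E 41 -> value 1068926 (3 byte(s))
  byte[3]=0xCA cont=1 payload=0x4A=74: acc |= 74<<0 -> acc=74 shift=7
  byte[4]=0xA1 cont=1 payload=0x21=33: acc |= 33<<7 -> acc=4298 shift=14
  byte[5]=0x7F cont=0 payload=0x7F=127: acc |= 127<<14 -> acc=2085066 shift=21 [end]
Varint 2: bytes[3:6] = CA A1 7F -> value 2085066 (3 byte(s))
  byte[6]=0xEE cont=1 payload=0x6E=110: acc |= 110<<0 -> acc=110 shift=7
  byte[7]=0x8A cont=1 payload=0x0A=10: acc |= 10<<7 -> acc=1390 shift=14
  byte[8]=0x05 cont=0 payload=0x05=5: acc |= 5<<14 -> acc=83310 shift=21 [end]
Varint 3: bytes[6:9] = EE 8A 05 -> value 83310 (3 byte(s))
  byte[9]=0x90 cont=1 payload=0x10=16: acc |= 16<<0 -> acc=16 shift=7
  byte[10]=0x5C cont=0 payload=0x5C=92: acc |= 92<<7 -> acc=11792 shift=14 [end]
Varint 4: bytes[9:11] = 90 5C -> value 11792 (2 byte(s))
  byte[11]=0xB6 cont=1 payload=0x36=54: acc |= 54<<0 -> acc=54 shift=7
  byte[12]=0xDF cont=1 payload=0x5F=95: acc |= 95<<7 -> acc=12214 shift=14
  byte[13]=0xCE cont=1 payload=0x4E=78: acc |= 78<<14 -> acc=1290166 shift=21
  byte[14]=0x43 cont=0 payload=0x43=67: acc |= 67<<21 -> acc=141799350 shift=28 [end]
Varint 5: bytes[11:15] = B6 DF CE 43 -> value 141799350 (4 byte(s))

Answer: 1068926 2085066 83310 11792 141799350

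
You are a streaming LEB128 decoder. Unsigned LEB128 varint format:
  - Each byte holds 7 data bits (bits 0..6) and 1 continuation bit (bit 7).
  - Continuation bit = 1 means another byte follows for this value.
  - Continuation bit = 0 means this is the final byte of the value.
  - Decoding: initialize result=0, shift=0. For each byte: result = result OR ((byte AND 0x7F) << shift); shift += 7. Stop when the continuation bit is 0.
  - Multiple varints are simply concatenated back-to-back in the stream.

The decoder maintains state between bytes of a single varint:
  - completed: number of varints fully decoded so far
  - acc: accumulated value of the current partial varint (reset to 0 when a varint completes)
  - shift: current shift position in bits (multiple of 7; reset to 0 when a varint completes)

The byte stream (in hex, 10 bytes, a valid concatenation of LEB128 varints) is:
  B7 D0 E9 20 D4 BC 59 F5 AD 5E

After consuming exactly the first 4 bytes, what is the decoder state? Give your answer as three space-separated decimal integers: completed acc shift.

byte[0]=0xB7 cont=1 payload=0x37: acc |= 55<<0 -> completed=0 acc=55 shift=7
byte[1]=0xD0 cont=1 payload=0x50: acc |= 80<<7 -> completed=0 acc=10295 shift=14
byte[2]=0xE9 cont=1 payload=0x69: acc |= 105<<14 -> completed=0 acc=1730615 shift=21
byte[3]=0x20 cont=0 payload=0x20: varint #1 complete (value=68839479); reset -> completed=1 acc=0 shift=0

Answer: 1 0 0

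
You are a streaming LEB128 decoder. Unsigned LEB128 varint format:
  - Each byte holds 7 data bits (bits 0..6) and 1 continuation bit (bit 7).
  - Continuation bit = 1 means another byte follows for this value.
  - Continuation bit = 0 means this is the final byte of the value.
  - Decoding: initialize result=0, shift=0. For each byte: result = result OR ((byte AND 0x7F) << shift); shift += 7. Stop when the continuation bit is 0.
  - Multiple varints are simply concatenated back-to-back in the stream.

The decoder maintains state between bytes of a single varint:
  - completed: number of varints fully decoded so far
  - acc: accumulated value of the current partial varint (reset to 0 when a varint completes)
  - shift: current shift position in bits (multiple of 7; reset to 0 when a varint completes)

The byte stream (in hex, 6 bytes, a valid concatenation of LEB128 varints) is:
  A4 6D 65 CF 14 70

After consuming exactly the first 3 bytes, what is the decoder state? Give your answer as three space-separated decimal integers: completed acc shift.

byte[0]=0xA4 cont=1 payload=0x24: acc |= 36<<0 -> completed=0 acc=36 shift=7
byte[1]=0x6D cont=0 payload=0x6D: varint #1 complete (value=13988); reset -> completed=1 acc=0 shift=0
byte[2]=0x65 cont=0 payload=0x65: varint #2 complete (value=101); reset -> completed=2 acc=0 shift=0

Answer: 2 0 0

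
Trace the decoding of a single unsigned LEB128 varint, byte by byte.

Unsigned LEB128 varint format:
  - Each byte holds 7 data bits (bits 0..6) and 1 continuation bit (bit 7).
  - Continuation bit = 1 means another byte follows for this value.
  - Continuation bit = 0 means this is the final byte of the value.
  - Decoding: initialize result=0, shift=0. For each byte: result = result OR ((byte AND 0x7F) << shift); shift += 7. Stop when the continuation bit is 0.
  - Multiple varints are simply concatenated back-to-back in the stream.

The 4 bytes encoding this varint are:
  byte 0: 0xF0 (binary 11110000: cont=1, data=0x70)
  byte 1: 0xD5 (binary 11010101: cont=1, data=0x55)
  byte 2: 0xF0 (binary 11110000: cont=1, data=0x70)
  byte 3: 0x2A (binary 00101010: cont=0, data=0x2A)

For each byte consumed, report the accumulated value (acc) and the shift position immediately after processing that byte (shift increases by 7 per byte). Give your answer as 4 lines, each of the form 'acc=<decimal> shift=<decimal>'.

Answer: acc=112 shift=7
acc=10992 shift=14
acc=1846000 shift=21
acc=89926384 shift=28

Derivation:
byte 0=0xF0: payload=0x70=112, contrib = 112<<0 = 112; acc -> 112, shift -> 7
byte 1=0xD5: payload=0x55=85, contrib = 85<<7 = 10880; acc -> 10992, shift -> 14
byte 2=0xF0: payload=0x70=112, contrib = 112<<14 = 1835008; acc -> 1846000, shift -> 21
byte 3=0x2A: payload=0x2A=42, contrib = 42<<21 = 88080384; acc -> 89926384, shift -> 28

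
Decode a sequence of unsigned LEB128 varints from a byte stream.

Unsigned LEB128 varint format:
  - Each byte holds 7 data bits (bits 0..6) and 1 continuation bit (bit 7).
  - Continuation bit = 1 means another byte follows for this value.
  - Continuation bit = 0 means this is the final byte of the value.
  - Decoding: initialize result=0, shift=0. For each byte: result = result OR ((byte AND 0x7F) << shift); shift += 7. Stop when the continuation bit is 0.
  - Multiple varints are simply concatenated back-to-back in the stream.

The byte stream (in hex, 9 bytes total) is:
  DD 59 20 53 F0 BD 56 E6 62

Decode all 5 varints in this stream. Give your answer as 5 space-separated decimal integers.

Answer: 11485 32 83 1416944 12646

Derivation:
  byte[0]=0xDD cont=1 payload=0x5D=93: acc |= 93<<0 -> acc=93 shift=7
  byte[1]=0x59 cont=0 payload=0x59=89: acc |= 89<<7 -> acc=11485 shift=14 [end]
Varint 1: bytes[0:2] = DD 59 -> value 11485 (2 byte(s))
  byte[2]=0x20 cont=0 payload=0x20=32: acc |= 32<<0 -> acc=32 shift=7 [end]
Varint 2: bytes[2:3] = 20 -> value 32 (1 byte(s))
  byte[3]=0x53 cont=0 payload=0x53=83: acc |= 83<<0 -> acc=83 shift=7 [end]
Varint 3: bytes[3:4] = 53 -> value 83 (1 byte(s))
  byte[4]=0xF0 cont=1 payload=0x70=112: acc |= 112<<0 -> acc=112 shift=7
  byte[5]=0xBD cont=1 payload=0x3D=61: acc |= 61<<7 -> acc=7920 shift=14
  byte[6]=0x56 cont=0 payload=0x56=86: acc |= 86<<14 -> acc=1416944 shift=21 [end]
Varint 4: bytes[4:7] = F0 BD 56 -> value 1416944 (3 byte(s))
  byte[7]=0xE6 cont=1 payload=0x66=102: acc |= 102<<0 -> acc=102 shift=7
  byte[8]=0x62 cont=0 payload=0x62=98: acc |= 98<<7 -> acc=12646 shift=14 [end]
Varint 5: bytes[7:9] = E6 62 -> value 12646 (2 byte(s))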